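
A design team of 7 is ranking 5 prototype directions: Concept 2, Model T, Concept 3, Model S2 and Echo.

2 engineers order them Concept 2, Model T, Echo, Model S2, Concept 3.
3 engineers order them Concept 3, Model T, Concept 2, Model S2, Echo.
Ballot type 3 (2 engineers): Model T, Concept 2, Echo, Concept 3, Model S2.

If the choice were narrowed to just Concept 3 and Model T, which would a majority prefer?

Model T

Ballots ranking Concept 3 above Model T: 3.
Ballots ranking Model T above Concept 3: 7 − 3 = 4.
Model T wins the head-to-head 4–3.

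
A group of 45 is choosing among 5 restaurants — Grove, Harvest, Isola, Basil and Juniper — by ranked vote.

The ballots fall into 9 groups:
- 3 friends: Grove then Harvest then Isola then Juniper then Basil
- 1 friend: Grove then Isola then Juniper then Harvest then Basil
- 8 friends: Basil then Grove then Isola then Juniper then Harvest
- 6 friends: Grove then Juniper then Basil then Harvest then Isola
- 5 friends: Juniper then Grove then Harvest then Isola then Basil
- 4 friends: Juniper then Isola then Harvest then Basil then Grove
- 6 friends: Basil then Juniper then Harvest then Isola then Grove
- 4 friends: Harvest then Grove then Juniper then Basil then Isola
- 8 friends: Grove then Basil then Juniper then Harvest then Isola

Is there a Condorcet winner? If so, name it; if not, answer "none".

Grove

Head-to-head results (45 friends):
Grove vs Harvest: Grove wins 31–14.
Grove–Isola: Grove 35–10.
Grove vs Basil: Grove, 27–18.
Grove–Juniper: Grove 30–15.
Harvest vs Isola: Harvest, 32–13.
Harvest vs Basil: Basil, 28–17.
Harvest–Juniper: Juniper 38–7.
Isola vs Basil: Basil wins 32–13.
Isola vs Juniper: Juniper wins 33–12.
Basil vs Juniper: Juniper wins 23–22.
Only Grove has no losses; Grove is the Condorcet winner.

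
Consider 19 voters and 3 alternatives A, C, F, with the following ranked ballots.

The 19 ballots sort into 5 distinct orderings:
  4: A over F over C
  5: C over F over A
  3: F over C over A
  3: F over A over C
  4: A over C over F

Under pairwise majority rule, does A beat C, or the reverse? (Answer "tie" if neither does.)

Ballots ranking A above C: 4 + 3 + 4 = 11.
Ballots ranking C above A: 19 − 11 = 8.
A wins the head-to-head 11–8.

A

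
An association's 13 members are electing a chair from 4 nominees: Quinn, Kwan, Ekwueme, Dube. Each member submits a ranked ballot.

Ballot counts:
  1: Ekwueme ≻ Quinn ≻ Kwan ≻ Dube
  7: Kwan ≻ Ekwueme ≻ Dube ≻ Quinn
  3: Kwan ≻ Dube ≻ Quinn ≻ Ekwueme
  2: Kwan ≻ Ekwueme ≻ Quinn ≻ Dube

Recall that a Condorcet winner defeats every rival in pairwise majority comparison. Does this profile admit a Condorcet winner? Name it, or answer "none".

Kwan

Pairwise majorities:
Quinn vs Kwan: Kwan, 12–1.
Quinn vs Ekwueme: Ekwueme wins 10–3.
Quinn vs Dube: Dube, 10–3.
Kwan–Ekwueme: Kwan 12–1.
Kwan vs Dube: Kwan wins 13–0.
Ekwueme vs Dube: Ekwueme, 10–3.
Kwan beats each of Quinn, Ekwueme, Dube — Kwan is the Condorcet winner.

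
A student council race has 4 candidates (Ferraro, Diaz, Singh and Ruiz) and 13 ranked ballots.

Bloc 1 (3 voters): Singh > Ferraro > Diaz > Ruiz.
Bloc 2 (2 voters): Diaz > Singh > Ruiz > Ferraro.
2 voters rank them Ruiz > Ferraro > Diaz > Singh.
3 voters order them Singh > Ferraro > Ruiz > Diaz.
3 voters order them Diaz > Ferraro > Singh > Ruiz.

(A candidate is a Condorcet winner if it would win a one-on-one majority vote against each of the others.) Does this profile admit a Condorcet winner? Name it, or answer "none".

none

Head-to-head results (13 voters):
Ferraro vs Diaz: Ferraro is ranked higher on 3+2+3 = 8 ballots, Diaz on 5. Ferraro wins 8–5.
Ferraro vs Singh: 5 to 8, Singh.
Ferraro vs Ruiz: 9 to 4, Ferraro.
Diaz vs Singh: Diaz preferred on 2+2+3 = 7 ballots; Diaz wins 7–6.
Diaz vs Ruiz: 8 to 5, Diaz.
Singh vs Ruiz: 3+2+3+3 = 11 for Singh, 2 for Ruiz — Singh by 11–2.
No candidate is unbeaten: Ferraro loses to Singh; Diaz loses to Ferraro; Singh loses to Diaz; Ruiz loses to Ferraro. In particular Ferraro > Diaz > Singh > Ferraro is a majority cycle — no Condorcet winner exists.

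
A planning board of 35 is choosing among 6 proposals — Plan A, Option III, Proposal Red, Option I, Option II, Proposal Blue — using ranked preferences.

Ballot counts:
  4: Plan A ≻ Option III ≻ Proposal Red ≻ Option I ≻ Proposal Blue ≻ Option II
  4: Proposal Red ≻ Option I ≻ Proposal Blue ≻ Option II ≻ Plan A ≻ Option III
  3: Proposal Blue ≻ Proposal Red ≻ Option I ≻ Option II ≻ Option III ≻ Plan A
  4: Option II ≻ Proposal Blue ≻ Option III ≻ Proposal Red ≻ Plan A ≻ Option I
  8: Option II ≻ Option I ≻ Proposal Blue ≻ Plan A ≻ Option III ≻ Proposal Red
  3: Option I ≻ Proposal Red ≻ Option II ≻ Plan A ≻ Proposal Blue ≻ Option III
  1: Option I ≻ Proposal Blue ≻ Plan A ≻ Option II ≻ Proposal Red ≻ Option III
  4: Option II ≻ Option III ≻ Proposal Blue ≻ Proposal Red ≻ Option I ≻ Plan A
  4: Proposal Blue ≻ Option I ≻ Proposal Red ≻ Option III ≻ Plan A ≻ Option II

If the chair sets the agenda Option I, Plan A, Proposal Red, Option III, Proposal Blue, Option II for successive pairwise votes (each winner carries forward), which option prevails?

Option II

Round 1: Option I vs Plan A — 27–8, Option I advances.
Round 2: Option I vs Proposal Red — 16–19, Proposal Red advances.
Round 3: Proposal Red vs Option III — 15–20, Option III advances.
Round 4: Option III vs Proposal Blue — 8–27, Proposal Blue advances.
Round 5: Proposal Blue vs Option II — 16–19, Option II advances.
Option II survives the agenda.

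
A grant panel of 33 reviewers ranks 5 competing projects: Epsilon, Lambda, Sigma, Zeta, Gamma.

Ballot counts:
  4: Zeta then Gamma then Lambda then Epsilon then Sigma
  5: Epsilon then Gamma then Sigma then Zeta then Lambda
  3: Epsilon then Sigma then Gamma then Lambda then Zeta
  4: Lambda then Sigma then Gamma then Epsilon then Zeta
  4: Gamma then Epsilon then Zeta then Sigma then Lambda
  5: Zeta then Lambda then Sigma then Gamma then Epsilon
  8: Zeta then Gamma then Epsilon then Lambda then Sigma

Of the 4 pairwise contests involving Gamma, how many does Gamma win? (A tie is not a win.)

3

Gamma against each rival (33 reviewers):
Gamma vs Epsilon: 25 to 8, Gamma.
Gamma–Lambda: Gamma 24–9.
Gamma vs Sigma: 4+5+4+8 = 21 for Gamma, 12 for Sigma — Gamma by 21–12.
Gamma vs Zeta: Gamma preferred on 5+3+4+4 = 16 ballots; Zeta wins 17–16.
Gamma beats Epsilon, Lambda, Sigma; loses to Zeta — 3 pairwise wins.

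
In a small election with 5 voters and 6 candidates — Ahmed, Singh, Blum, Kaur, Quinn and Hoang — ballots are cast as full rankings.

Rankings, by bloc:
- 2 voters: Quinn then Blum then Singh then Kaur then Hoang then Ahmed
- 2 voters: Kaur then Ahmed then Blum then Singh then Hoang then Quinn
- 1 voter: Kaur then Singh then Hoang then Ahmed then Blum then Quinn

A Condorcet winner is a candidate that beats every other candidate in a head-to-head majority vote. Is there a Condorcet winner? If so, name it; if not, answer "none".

Kaur

Pairwise majorities:
Ahmed–Singh: Singh 3–2.
Ahmed–Blum: Ahmed 3–2.
Ahmed–Kaur: Kaur 5–0.
Ahmed–Quinn: Ahmed 3–2.
Ahmed vs Hoang: Hoang wins 3–2.
Singh vs Blum: Blum wins 4–1.
Singh vs Kaur: 2 to 3, Kaur.
Singh–Quinn: Singh 3–2.
Singh vs Hoang: Singh, 5–0.
Blum vs Kaur: Kaur, 3–2.
Blum vs Quinn: Blum, 3–2.
Blum vs Hoang: Blum wins 4–1.
Kaur vs Quinn: 2+1 = 3 for Kaur, 2 for Quinn — Kaur by 3–2.
Kaur–Hoang: Kaur 5–0.
Quinn vs Hoang: 2 for Quinn, 3 for Hoang — Hoang by 3–2.
Kaur wins every pairwise contest, so Kaur is the Condorcet winner.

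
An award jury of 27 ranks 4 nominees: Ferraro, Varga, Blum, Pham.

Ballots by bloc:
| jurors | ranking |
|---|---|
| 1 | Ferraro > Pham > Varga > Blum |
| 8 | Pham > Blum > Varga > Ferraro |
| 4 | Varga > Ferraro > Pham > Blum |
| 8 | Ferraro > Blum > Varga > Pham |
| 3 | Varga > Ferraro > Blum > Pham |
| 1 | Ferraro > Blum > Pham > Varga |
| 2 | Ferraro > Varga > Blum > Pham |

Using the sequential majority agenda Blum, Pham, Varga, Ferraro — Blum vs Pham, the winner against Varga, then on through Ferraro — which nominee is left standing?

Ferraro

Round 1: Blum vs Pham — 14–13, Blum advances.
Round 2: Blum vs Varga — 17–10, Blum advances.
Round 3: Blum vs Ferraro — 8–19, Ferraro advances.
The agenda winner is Ferraro.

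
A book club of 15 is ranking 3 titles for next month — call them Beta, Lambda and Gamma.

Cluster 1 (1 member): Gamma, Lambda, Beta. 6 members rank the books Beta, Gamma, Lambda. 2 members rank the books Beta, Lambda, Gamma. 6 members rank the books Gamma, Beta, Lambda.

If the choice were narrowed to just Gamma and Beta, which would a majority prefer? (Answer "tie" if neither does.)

Beta

Ballots ranking Gamma above Beta: 1 + 6 = 7.
Ballots ranking Beta above Gamma: 15 − 7 = 8.
Beta wins the head-to-head 8–7.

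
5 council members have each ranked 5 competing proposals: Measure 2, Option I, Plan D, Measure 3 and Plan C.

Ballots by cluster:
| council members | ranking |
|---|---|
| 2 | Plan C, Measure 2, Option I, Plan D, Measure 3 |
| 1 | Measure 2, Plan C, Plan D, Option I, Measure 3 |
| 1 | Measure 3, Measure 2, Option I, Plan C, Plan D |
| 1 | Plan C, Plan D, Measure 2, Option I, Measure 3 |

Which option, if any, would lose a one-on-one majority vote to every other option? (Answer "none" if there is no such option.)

Measure 3

Pairwise majorities:
Measure 2 vs Option I: Measure 2, 5–0.
Measure 2–Plan D: Measure 2 4–1.
Measure 2–Measure 3: Measure 2 4–1.
Measure 2 vs Plan C: Plan C, 3–2.
Option I vs Plan D: Option I wins 3–2.
Option I–Measure 3: Option I 4–1.
Option I–Plan C: Plan C 4–1.
Plan D vs Measure 3: Plan D preferred on 2+1+1 = 4 ballots; Plan D wins 4–1.
Plan D–Plan C: Plan C 5–0.
Measure 3 vs Plan C: Measure 3 preferred on 1 ballot; Plan C wins 4–1.
Only Measure 3 has no wins; Measure 3 is the Condorcet loser.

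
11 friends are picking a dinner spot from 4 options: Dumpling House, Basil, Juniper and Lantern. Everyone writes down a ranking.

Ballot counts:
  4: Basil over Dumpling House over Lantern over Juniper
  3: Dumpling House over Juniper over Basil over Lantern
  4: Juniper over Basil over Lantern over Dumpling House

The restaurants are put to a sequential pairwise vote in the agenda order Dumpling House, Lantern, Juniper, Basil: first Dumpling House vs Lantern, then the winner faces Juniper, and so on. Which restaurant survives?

Basil

Round 1: Dumpling House vs Lantern — 7–4, Dumpling House advances.
Round 2: Dumpling House vs Juniper — 7–4, Dumpling House advances.
Round 3: Dumpling House vs Basil — 3–8, Basil advances.
The agenda winner is Basil.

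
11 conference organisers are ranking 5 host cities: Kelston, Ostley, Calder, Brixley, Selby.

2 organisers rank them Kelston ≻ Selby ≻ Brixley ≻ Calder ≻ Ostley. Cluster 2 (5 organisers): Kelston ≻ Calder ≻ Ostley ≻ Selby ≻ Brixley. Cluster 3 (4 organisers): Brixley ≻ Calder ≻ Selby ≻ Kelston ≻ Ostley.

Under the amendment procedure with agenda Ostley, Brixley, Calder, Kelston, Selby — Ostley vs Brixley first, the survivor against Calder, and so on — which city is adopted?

Kelston

Round 1: Ostley vs Brixley — 5–6, Brixley advances.
Round 2: Brixley vs Calder — 6–5, Brixley advances.
Round 3: Brixley vs Kelston — 4–7, Kelston advances.
Round 4: Kelston vs Selby — 7–4, Kelston advances.
The agenda winner is Kelston.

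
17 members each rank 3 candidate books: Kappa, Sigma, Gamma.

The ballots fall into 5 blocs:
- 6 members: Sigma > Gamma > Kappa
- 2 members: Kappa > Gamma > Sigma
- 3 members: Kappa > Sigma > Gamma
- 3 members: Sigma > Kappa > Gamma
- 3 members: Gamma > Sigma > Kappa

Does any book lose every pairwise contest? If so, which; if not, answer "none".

Kappa

Head-to-head results (17 members):
Kappa vs Sigma: Kappa is ranked higher on 2+3 = 5 ballots, Sigma on 12. Sigma wins 12–5.
Kappa vs Gamma: 2+3+3 = 8 for Kappa, 9 for Gamma — Gamma by 9–8.
Sigma vs Gamma: 6+3+3 = 12 for Sigma, 5 for Gamma — Sigma by 12–5.
Kappa is beaten in every head-to-head and is the Condorcet loser.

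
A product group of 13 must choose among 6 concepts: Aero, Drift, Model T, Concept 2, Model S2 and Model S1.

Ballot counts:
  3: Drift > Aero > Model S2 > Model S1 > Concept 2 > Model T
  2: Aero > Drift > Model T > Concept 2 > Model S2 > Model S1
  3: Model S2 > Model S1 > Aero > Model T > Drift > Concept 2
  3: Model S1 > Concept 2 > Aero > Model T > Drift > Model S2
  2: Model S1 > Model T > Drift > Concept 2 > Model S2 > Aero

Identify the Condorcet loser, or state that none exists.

none

Head-to-head results (13 engineers):
Aero vs Drift: Aero, 8–5.
Aero vs Model T: Aero is ranked higher on 3+2+3+3 = 11 ballots, Model T on 2. Aero wins 11–2.
Aero–Concept 2: Aero 8–5.
Aero vs Model S2: Aero wins 8–5.
Aero vs Model S1: Model S1 wins 8–5.
Drift vs Model T: Model T wins 8–5.
Drift–Concept 2: Drift 10–3.
Drift vs Model S2: 10 to 3, Drift.
Drift vs Model S1: 3+2 = 5 for Drift, 8 for Model S1 — Model S1 by 8–5.
Model T–Concept 2: Model T 7–6.
Model T vs Model S2: Model T, 7–6.
Model T vs Model S1: 2 to 11, Model S1.
Concept 2–Model S2: Concept 2 7–6.
Concept 2 vs Model S1: 2 to 11, Model S1.
Model S2 vs Model S1: 3+2+3 = 8 for Model S2, 5 for Model S1 — Model S2 by 8–5.
Every design wins at least one matchup (Aero beats Drift; Drift beats Concept 2; Model T beats Drift; Concept 2 beats Model S2; Model S2 beats Model S1; Model S1 beats Aero), so there is no Condorcet loser.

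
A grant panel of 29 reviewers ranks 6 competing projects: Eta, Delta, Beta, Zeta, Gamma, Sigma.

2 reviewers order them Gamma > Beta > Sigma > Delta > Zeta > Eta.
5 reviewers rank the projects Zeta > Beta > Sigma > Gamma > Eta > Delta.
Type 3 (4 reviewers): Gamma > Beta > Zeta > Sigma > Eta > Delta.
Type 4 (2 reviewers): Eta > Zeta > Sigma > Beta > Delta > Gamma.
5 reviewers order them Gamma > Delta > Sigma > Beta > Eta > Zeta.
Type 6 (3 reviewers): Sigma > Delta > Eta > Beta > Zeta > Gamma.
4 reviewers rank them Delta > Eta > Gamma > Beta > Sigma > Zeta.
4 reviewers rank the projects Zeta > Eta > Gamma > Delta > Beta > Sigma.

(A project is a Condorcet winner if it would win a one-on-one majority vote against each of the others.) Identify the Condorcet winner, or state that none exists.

Gamma

Pairwise majorities:
Eta vs Delta: Eta preferred on 5+4+2+4 = 15 ballots; Eta wins 15–14.
Eta vs Beta: Beta, 16–13.
Eta vs Zeta: Eta preferred on 2+5+3+4 = 14 ballots; Zeta wins 15–14.
Eta vs Gamma: Gamma wins 16–13.
Eta–Sigma: Sigma 19–10.
Delta vs Beta: 16 to 13, Delta.
Delta vs Zeta: 14 to 15, Zeta.
Delta vs Gamma: 9 to 20, Gamma.
Delta vs Sigma: Delta is ranked higher on 5+4+4 = 13 ballots, Sigma on 16. Sigma wins 16–13.
Beta vs Zeta: Beta, 18–11.
Beta vs Gamma: Beta preferred on 5+2+3 = 10 ballots; Gamma wins 19–10.
Beta vs Sigma: Beta, 19–10.
Zeta–Gamma: Gamma 15–14.
Zeta vs Sigma: Zeta wins 15–14.
Gamma vs Sigma: 19 to 10, Gamma.
Only Gamma has no losses; Gamma is the Condorcet winner.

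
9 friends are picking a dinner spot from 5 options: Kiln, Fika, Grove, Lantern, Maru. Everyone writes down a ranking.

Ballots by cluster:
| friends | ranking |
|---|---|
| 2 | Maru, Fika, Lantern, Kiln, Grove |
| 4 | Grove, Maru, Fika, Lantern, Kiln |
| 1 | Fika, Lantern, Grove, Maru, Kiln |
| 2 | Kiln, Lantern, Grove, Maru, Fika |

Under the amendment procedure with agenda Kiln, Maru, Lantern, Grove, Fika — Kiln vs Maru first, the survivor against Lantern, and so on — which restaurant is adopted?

Round 1: Kiln vs Maru — 2–7, Maru advances.
Round 2: Maru vs Lantern — 6–3, Maru advances.
Round 3: Maru vs Grove — 2–7, Grove advances.
Round 4: Grove vs Fika — 6–3, Grove advances.
Grove survives the agenda.

Grove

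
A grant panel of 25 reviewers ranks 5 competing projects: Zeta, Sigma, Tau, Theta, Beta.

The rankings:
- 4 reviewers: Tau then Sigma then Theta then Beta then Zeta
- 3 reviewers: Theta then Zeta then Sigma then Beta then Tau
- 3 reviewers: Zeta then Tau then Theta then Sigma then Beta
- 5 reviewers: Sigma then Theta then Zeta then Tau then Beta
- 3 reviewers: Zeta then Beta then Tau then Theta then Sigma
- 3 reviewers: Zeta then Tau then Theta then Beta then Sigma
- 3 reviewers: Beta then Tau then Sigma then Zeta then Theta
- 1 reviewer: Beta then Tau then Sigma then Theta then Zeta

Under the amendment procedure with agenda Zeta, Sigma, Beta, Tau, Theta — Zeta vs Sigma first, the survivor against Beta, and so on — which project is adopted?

Tau

Round 1: Zeta vs Sigma — 12–13, Sigma advances.
Round 2: Sigma vs Beta — 15–10, Sigma advances.
Round 3: Sigma vs Tau — 8–17, Tau advances.
Round 4: Tau vs Theta — 17–8, Tau advances.
The agenda winner is Tau.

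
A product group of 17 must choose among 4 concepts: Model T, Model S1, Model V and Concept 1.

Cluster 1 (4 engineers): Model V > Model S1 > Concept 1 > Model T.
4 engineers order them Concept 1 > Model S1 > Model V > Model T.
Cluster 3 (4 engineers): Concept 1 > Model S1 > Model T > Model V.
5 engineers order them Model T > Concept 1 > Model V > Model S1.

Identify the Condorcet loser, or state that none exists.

none

Head-to-head results (17 engineers):
Model T vs Model S1: Model S1 wins 12–5.
Model T vs Model V: 9 to 8, Model T.
Model T vs Concept 1: Concept 1 wins 12–5.
Model S1–Model V: Model V 9–8.
Model S1 vs Concept 1: Concept 1 wins 13–4.
Model V–Concept 1: Concept 1 13–4.
No design is winless: Model T beats Model V; Model S1 beats Model T; Model V beats Model S1; Concept 1 beats Model T. There is no Condorcet loser.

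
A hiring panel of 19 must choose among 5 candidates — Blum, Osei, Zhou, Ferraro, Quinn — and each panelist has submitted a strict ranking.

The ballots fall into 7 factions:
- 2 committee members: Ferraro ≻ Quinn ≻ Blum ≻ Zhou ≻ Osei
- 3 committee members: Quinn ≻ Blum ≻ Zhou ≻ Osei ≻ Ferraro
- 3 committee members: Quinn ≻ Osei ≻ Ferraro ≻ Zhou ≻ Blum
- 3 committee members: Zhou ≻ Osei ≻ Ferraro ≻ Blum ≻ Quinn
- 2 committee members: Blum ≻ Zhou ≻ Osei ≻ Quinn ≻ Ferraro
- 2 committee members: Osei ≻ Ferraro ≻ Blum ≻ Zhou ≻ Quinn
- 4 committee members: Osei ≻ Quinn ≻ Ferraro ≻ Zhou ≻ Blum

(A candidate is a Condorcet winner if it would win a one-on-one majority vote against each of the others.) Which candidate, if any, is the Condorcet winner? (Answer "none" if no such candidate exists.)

none

Check each pair by majority over 19 ballots:
Blum vs Osei: Blum preferred on 2+3+2 = 7 ballots; Osei wins 12–7.
Blum vs Zhou: 9 to 10, Zhou.
Blum vs Ferraro: Blum preferred on 3+2 = 5 ballots; Ferraro wins 14–5.
Blum vs Quinn: Blum is ranked higher on 3+2+2 = 7 ballots, Quinn on 12. Quinn wins 12–7.
Osei vs Zhou: 3+2+4 = 9 for Osei, 10 for Zhou — Zhou by 10–9.
Osei vs Ferraro: Osei preferred on 3+3+3+2+2+4 = 17 ballots; Osei wins 17–2.
Osei vs Quinn: Osei is ranked higher on 3+2+2+4 = 11 ballots, Quinn on 8. Osei wins 11–8.
Zhou vs Ferraro: Zhou preferred on 3+3+2 = 8 ballots; Ferraro wins 11–8.
Zhou vs Quinn: Zhou is ranked higher on 3+2+2 = 7 ballots, Quinn on 12. Quinn wins 12–7.
Ferraro vs Quinn: Ferraro preferred on 2+3+2 = 7 ballots; Quinn wins 12–7.
No candidate is unbeaten: Blum loses to Osei; Osei loses to Zhou; Zhou loses to Ferraro; Ferraro loses to Osei; Quinn loses to Osei. In particular Osei → Ferraro → Zhou → Osei is a majority cycle — no Condorcet winner exists.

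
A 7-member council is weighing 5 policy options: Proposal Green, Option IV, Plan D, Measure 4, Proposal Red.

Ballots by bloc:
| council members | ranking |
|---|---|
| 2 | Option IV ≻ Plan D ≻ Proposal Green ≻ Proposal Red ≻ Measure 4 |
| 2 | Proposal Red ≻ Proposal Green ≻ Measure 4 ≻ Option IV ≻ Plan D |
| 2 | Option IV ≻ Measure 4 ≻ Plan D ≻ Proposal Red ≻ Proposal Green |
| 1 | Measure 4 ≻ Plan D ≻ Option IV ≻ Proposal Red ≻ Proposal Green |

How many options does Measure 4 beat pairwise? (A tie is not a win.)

Measure 4 against each rival (7 council members):
Measure 4 vs Proposal Green: Measure 4 is ranked higher on 2+1 = 3 ballots, Proposal Green on 4. Proposal Green wins 4–3.
Measure 4 vs Option IV: Option IV wins 4–3.
Measure 4–Plan D: Measure 4 5–2.
Measure 4 vs Proposal Red: Proposal Red, 4–3.
Measure 4 beats Plan D; loses to Proposal Green, Option IV, Proposal Red — 1 pairwise win.

1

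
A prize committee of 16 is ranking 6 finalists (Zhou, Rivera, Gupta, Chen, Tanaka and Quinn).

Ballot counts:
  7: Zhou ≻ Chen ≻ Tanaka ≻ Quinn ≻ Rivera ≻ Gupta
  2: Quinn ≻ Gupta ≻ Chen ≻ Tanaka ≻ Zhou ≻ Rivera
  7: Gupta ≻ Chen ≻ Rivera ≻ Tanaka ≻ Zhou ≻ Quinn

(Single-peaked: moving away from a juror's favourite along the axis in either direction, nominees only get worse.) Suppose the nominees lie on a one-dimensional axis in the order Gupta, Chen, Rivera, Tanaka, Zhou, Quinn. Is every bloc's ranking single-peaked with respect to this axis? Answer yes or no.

no

Axis positions: Gupta=1, Chen=2, Rivera=3, Tanaka=4, Zhou=5, Quinn=6.
Bloc 1: ranking walks positions 5-2-4-6-3-1; Chen is ranked above Tanaka even though Tanaka lies between Chen and the peak Zhou on the axis — preferences dip and rise again. Not single-peaked.
Bloc 2: ranking walks positions 6-1-2-4-5-3; Gupta is ranked above Zhou even though Zhou lies between Gupta and the peak Quinn on the axis — preferences dip and rise again. Not single-peaked.
Bloc 3 (peak Gupta at position 1): ranking walks positions 1-2-3-4-5-6, expanding outward from the peak — single-peaked.
Bloc 1 violates single-peakedness, so the profile is not single-peaked on this axis.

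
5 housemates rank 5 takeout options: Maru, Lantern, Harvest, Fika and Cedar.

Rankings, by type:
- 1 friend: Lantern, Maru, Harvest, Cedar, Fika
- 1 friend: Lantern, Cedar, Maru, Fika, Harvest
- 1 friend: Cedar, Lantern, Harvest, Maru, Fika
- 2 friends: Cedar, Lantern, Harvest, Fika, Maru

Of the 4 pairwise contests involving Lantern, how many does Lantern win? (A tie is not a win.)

Lantern against each rival (5 friends):
Lantern vs Maru: Lantern is ranked higher on 1+1+1+2 = 5 ballots, Maru on 0. Lantern wins 5–0.
Lantern–Harvest: Lantern 5–0.
Lantern–Fika: Lantern 5–0.
Lantern–Cedar: Cedar 3–2.
Lantern beats Maru, Harvest, Fika; loses to Cedar — 3 pairwise wins.

3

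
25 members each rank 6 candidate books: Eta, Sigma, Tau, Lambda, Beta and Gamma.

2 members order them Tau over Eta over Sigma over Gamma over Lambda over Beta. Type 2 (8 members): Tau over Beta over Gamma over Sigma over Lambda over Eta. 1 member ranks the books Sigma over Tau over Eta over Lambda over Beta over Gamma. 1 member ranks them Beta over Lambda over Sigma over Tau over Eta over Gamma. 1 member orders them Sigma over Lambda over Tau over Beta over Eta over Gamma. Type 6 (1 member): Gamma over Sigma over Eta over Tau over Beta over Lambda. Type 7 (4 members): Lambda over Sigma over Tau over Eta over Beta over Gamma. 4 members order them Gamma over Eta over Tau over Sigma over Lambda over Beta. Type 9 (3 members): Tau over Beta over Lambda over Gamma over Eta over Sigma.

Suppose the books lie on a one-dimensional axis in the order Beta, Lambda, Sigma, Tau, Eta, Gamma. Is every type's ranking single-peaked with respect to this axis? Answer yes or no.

Axis positions: Beta=1, Lambda=2, Sigma=3, Tau=4, Eta=5, Gamma=6.
Type 1 (peak Tau at position 4): ranking walks positions 4-5-3-6-2-1, expanding outward from the peak — single-peaked.
Type 2: ranking walks positions 4-1-6-3-2-5; Beta is ranked above Sigma even though Sigma lies between Beta and the peak Tau on the axis — preferences dip and rise again. Not single-peaked.
Type 3 (peak Sigma at position 3): ranking walks positions 3-4-5-2-1-6, expanding outward from the peak — single-peaked.
Type 4 (peak Beta at position 1): ranking walks positions 1-2-3-4-5-6, expanding outward from the peak — single-peaked.
Type 5 (peak Sigma at position 3): ranking walks positions 3-2-4-1-5-6, expanding outward from the peak — single-peaked.
Type 6: ranking walks positions 6-3-5-4-1-2; Sigma is ranked above Eta even though Eta lies between Sigma and the peak Gamma on the axis — preferences dip and rise again. Not single-peaked.
Type 7 (peak Lambda at position 2): ranking walks positions 2-3-4-5-1-6, expanding outward from the peak — single-peaked.
Type 8 (peak Gamma at position 6): ranking walks positions 6-5-4-3-2-1, expanding outward from the peak — single-peaked.
Type 9: ranking walks positions 4-1-2-6-5-3; Beta is ranked above Sigma even though Sigma lies between Beta and the peak Tau on the axis — preferences dip and rise again. Not single-peaked.
Type 2 violates single-peakedness, so the profile is not single-peaked on this axis.

no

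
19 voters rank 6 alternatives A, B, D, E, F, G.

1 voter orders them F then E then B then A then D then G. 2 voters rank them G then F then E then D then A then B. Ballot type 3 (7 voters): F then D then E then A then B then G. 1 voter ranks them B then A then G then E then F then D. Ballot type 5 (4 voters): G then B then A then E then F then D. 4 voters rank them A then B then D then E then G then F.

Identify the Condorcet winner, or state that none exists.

none

Head-to-head results (19 voters):
A vs B: A wins 13–6.
A vs D: A wins 10–9.
A vs E: A is ranked higher on 1+4+4 = 9 ballots, E on 10. E wins 10–9.
A vs F: A preferred on 1+4+4 = 9 ballots; F wins 10–9.
A vs G: A, 13–6.
B vs D: B wins 10–9.
B–E: E 10–9.
B–F: F 10–9.
B vs G: B is ranked higher on 1+7+1+4 = 13 ballots, G on 6. B wins 13–6.
D vs E: 7+4 = 11 for D, 8 for E — D by 11–8.
D vs F: 4 to 15, F.
D vs G: 1+7+4 = 12 for D, 7 for G — D by 12–7.
E vs F: F, 10–9.
E vs G: E, 12–7.
F–G: G 11–8.
Each alternative drops at least one matchup (A loses to E; B loses to A; D loses to A; E loses to D; F loses to G; G loses to A); the cycle A beats D beats E beats A rules out a Condorcet winner.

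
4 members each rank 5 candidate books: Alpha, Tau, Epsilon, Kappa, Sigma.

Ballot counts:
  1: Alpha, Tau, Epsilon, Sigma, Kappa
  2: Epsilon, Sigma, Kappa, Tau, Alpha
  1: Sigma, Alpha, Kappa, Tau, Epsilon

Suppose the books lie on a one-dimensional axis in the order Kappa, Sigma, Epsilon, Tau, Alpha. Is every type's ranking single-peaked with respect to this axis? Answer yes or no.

Axis positions: Kappa=1, Sigma=2, Epsilon=3, Tau=4, Alpha=5.
Type 1 (peak Alpha at position 5): ranking walks positions 5-4-3-2-1, expanding outward from the peak — single-peaked.
Type 2 (peak Epsilon at position 3): ranking walks positions 3-2-1-4-5, expanding outward from the peak — single-peaked.
Type 3: ranking walks positions 2-5-1-4-3; Alpha is ranked above Epsilon even though Epsilon lies between Alpha and the peak Sigma on the axis — preferences dip and rise again. Not single-peaked.
Type 3 violates single-peakedness, so the profile is not single-peaked on this axis.

no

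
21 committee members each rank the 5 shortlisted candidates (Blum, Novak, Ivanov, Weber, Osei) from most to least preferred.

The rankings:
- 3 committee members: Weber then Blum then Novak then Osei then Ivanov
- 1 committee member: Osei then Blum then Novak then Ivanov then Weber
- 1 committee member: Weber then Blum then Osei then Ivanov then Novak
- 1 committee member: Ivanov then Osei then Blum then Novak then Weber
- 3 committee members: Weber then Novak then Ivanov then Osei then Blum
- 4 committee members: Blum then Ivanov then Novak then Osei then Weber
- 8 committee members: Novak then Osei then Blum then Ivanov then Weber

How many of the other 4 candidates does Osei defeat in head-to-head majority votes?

3

Osei against each rival (21 committee members):
Osei–Blum: Osei 13–8.
Osei vs Novak: Novak, 18–3.
Osei vs Ivanov: 3+1+1+8 = 13 for Osei, 8 for Ivanov — Osei by 13–8.
Osei vs Weber: Osei preferred on 1+1+4+8 = 14 ballots; Osei wins 14–7.
Osei beats Blum, Ivanov, Weber; loses to Novak — 3 pairwise wins.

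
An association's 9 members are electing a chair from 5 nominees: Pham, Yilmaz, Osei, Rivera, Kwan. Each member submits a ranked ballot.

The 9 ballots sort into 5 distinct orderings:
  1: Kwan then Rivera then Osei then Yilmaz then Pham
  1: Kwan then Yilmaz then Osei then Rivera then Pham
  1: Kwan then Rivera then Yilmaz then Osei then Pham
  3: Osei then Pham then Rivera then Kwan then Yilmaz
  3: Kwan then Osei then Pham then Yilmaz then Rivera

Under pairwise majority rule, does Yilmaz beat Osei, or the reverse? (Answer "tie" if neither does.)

Ballots ranking Yilmaz above Osei: 1 + 1 = 2.
Ballots ranking Osei above Yilmaz: 9 − 2 = 7.
Osei wins the head-to-head 7–2.

Osei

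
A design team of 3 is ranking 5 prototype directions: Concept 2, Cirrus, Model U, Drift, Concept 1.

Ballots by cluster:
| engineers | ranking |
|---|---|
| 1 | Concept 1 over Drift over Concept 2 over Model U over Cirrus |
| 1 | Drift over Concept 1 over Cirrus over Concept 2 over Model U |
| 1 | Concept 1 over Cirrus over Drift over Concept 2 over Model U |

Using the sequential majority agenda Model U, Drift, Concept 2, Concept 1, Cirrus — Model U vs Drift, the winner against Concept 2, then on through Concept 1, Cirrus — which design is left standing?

Round 1: Model U vs Drift — 0–3, Drift advances.
Round 2: Drift vs Concept 2 — 3–0, Drift advances.
Round 3: Drift vs Concept 1 — 1–2, Concept 1 advances.
Round 4: Concept 1 vs Cirrus — 3–0, Concept 1 advances.
Concept 1 survives the agenda.

Concept 1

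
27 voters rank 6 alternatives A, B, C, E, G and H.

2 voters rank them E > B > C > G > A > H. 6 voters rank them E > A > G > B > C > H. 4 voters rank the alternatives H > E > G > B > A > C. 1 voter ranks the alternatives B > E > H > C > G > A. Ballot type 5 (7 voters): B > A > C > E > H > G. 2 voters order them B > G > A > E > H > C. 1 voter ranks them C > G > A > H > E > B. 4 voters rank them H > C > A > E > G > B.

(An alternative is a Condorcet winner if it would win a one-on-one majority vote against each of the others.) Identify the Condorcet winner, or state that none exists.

Check each pair by majority over 27 ballots:
A vs B: B wins 16–11.
A vs C: A, 19–8.
A vs E: A is ranked higher on 7+2+1+4 = 14 ballots, E on 13. A wins 14–13.
A vs G: A is ranked higher on 6+7+4 = 17 ballots, G on 10. A wins 17–10.
A vs H: A, 18–9.
B vs C: B, 22–5.
B–E: E 17–10.
B vs G: G, 15–12.
B vs H: B is ranked higher on 2+6+1+7+2 = 18 ballots, H on 9. B wins 18–9.
C vs E: C is ranked higher on 7+1+4 = 12 ballots, E on 15. E wins 15–12.
C–G: C 15–12.
C vs H: C preferred on 2+6+7+1 = 16 ballots; C wins 16–11.
E vs G: E wins 24–3.
E vs H: E wins 18–9.
G vs H: G preferred on 2+6+2+1 = 11 ballots; H wins 16–11.
Every alternative loses at least once (A loses to B; B loses to E; C loses to A; E loses to A; G loses to A; H loses to A). The majority relation contains the cycle A → E → B → A, so there is no Condorcet winner.

none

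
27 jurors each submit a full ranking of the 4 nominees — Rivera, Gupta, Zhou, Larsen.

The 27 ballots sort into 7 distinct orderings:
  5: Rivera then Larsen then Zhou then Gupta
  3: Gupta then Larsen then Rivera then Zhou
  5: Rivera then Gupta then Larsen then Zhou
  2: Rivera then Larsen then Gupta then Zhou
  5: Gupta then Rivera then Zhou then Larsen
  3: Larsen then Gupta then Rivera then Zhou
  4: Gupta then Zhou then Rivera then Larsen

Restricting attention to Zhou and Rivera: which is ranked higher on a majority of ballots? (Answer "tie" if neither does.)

Rivera

Ballots ranking Zhou above Rivera: 4.
Ballots ranking Rivera above Zhou: 27 − 4 = 23.
Rivera wins the head-to-head 23–4.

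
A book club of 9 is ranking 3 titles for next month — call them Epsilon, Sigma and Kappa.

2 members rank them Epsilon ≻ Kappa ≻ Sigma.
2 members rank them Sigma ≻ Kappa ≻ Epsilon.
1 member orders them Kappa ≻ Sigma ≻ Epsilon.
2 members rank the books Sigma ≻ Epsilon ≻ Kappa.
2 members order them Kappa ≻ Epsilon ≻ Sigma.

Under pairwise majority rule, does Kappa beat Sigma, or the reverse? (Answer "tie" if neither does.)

Kappa

Ballots ranking Kappa above Sigma: 2 + 1 + 2 = 5.
Ballots ranking Sigma above Kappa: 9 − 5 = 4.
Kappa wins the head-to-head 5–4.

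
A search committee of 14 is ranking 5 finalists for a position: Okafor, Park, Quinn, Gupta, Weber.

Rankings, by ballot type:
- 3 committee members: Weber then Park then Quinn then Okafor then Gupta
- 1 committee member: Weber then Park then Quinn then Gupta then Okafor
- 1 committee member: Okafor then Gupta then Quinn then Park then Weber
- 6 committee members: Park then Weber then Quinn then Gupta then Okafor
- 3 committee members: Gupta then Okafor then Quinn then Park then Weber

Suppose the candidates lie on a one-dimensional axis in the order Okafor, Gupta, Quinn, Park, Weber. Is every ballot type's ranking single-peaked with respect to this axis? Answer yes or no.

no

Axis positions: Okafor=1, Gupta=2, Quinn=3, Park=4, Weber=5.
Ballot type 1: ranking walks positions 5-4-3-1-2; Okafor is ranked above Gupta even though Gupta lies between Okafor and the peak Weber on the axis — preferences dip and rise again. Not single-peaked.
Ballot type 2 (peak Weber at position 5): ranking walks positions 5-4-3-2-1, expanding outward from the peak — single-peaked.
Ballot type 3 (peak Okafor at position 1): ranking walks positions 1-2-3-4-5, expanding outward from the peak — single-peaked.
Ballot type 4 (peak Park at position 4): ranking walks positions 4-5-3-2-1, expanding outward from the peak — single-peaked.
Ballot type 5 (peak Gupta at position 2): ranking walks positions 2-1-3-4-5, expanding outward from the peak — single-peaked.
Ballot type 1 violates single-peakedness, so the profile is not single-peaked on this axis.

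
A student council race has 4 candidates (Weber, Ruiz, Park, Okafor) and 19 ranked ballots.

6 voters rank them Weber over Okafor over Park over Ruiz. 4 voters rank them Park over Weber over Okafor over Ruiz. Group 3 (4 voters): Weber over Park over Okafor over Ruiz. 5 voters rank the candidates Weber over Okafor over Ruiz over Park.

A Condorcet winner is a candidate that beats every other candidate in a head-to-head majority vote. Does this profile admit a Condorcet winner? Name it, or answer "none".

Pairwise majorities:
Weber vs Ruiz: Weber is ranked higher on 6+4+4+5 = 19 ballots, Ruiz on 0. Weber wins 19–0.
Weber vs Park: 6+4+5 = 15 for Weber, 4 for Park — Weber by 15–4.
Weber vs Okafor: Weber preferred on 6+4+4+5 = 19 ballots; Weber wins 19–0.
Ruiz vs Park: 5 for Ruiz, 14 for Park — Park by 14–5.
Ruiz vs Okafor: Ruiz is ranked higher on 0 ballots, Okafor on 19. Okafor wins 19–0.
Park vs Okafor: Park preferred on 4+4 = 8 ballots; Okafor wins 11–8.
Only Weber has no losses; Weber is the Condorcet winner.

Weber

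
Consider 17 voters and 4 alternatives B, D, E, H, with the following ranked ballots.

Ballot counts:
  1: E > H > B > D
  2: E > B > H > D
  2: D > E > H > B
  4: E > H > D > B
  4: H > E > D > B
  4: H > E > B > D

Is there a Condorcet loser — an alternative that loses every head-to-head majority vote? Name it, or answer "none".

B

Pairwise majorities:
B vs D: D, 10–7.
B vs E: 0 for B, 17 for E — E by 17–0.
B vs H: H, 15–2.
D vs E: E wins 15–2.
D vs H: D preferred on 2 ballots; H wins 15–2.
E vs H: 1+2+2+4 = 9 for E, 8 for H — E by 9–8.
Only B has no wins; B is the Condorcet loser.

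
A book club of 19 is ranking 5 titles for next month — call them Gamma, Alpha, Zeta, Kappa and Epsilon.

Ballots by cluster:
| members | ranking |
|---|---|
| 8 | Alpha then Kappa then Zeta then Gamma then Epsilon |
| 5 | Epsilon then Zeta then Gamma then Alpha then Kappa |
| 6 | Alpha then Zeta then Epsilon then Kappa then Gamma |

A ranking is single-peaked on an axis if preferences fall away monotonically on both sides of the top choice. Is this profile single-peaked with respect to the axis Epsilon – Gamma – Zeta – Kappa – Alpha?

Axis positions: Epsilon=1, Gamma=2, Zeta=3, Kappa=4, Alpha=5.
Cluster 1 (peak Alpha at position 5): ranking walks positions 5-4-3-2-1, expanding outward from the peak — single-peaked.
Cluster 2: ranking walks positions 1-3-2-5-4; Zeta is ranked above Gamma even though Gamma lies between Zeta and the peak Epsilon on the axis — preferences dip and rise again. Not single-peaked.
Cluster 3: ranking walks positions 5-3-1-4-2; Zeta is ranked above Kappa even though Kappa lies between Zeta and the peak Alpha on the axis — preferences dip and rise again. Not single-peaked.
Cluster 2 violates single-peakedness, so the profile is not single-peaked on this axis.

no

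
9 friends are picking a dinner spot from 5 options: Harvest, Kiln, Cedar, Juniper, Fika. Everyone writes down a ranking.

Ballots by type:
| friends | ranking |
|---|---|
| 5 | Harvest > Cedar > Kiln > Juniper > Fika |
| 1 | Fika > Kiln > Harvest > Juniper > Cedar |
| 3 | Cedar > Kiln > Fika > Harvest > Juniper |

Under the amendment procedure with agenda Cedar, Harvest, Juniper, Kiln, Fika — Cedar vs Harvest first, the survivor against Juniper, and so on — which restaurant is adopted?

Round 1: Cedar vs Harvest — 3–6, Harvest advances.
Round 2: Harvest vs Juniper — 9–0, Harvest advances.
Round 3: Harvest vs Kiln — 5–4, Harvest advances.
Round 4: Harvest vs Fika — 5–4, Harvest advances.
Harvest survives the agenda.

Harvest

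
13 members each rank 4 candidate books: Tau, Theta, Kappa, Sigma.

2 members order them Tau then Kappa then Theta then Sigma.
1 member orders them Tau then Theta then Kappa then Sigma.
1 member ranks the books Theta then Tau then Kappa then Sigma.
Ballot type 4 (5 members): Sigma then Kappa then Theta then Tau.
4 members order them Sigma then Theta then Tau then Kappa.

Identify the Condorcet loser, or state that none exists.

none

Pairwise majorities:
Tau vs Theta: 2+1 = 3 for Tau, 10 for Theta — Theta by 10–3.
Tau vs Kappa: 2+1+1+4 = 8 for Tau, 5 for Kappa — Tau by 8–5.
Tau–Sigma: Sigma 9–4.
Theta vs Kappa: 6 to 7, Kappa.
Theta vs Sigma: 4 to 9, Sigma.
Kappa vs Sigma: Kappa preferred on 2+1+1 = 4 ballots; Sigma wins 9–4.
Every book wins at least one matchup (Tau beats Kappa; Theta beats Tau; Kappa beats Theta; Sigma beats Tau), so there is no Condorcet loser.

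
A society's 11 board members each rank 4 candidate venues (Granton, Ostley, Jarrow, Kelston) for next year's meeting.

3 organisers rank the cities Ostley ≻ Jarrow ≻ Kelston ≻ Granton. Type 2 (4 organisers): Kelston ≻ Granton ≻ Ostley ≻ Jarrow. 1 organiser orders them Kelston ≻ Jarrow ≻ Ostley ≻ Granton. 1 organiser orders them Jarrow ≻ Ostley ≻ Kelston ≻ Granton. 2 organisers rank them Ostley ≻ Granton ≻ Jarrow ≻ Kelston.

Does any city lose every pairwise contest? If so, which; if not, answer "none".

Pairwise majorities:
Granton vs Ostley: 4 for Granton, 7 for Ostley — Ostley by 7–4.
Granton vs Jarrow: Granton, 6–5.
Granton vs Kelston: Kelston, 9–2.
Ostley vs Jarrow: Ostley preferred on 3+4+2 = 9 ballots; Ostley wins 9–2.
Ostley–Kelston: Ostley 6–5.
Jarrow vs Kelston: Jarrow wins 6–5.
Every city wins at least one matchup (Granton beats Jarrow; Ostley beats Granton; Jarrow beats Kelston; Kelston beats Granton), so there is no Condorcet loser.

none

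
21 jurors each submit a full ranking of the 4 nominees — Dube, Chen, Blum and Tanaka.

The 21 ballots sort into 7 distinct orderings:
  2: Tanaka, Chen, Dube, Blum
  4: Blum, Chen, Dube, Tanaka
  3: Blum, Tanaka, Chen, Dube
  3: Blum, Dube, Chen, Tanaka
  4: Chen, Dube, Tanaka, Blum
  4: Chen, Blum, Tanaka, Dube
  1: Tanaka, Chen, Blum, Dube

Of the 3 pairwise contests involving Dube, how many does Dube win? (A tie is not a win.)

Dube against each rival (21 jurors):
Dube vs Chen: Dube preferred on 3 ballots; Chen wins 18–3.
Dube vs Blum: Blum, 15–6.
Dube vs Tanaka: Dube preferred on 4+3+4 = 11 ballots; Dube wins 11–10.
Dube beats Tanaka; loses to Chen, Blum — 1 pairwise win.

1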